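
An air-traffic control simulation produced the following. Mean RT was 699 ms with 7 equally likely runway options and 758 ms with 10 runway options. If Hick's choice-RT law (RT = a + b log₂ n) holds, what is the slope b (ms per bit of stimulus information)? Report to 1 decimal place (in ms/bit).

b = (RT₂ − RT₁)/(log₂ n₂ − log₂ n₁) = (758 − 699)/(3.3219 − 2.8074) = 114.658 ms/bit.

114.7 ms/bit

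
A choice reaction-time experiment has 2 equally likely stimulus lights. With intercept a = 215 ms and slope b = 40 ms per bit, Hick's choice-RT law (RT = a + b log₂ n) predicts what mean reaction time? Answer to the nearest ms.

255 ms

log₂(2) = 1 bits, so RT = 215 + 40 × 1 ≈ 255.000 ms.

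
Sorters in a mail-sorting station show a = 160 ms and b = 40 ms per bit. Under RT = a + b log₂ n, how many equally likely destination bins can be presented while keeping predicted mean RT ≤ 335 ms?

20

40·log₂ n ≤ 335 − 160 = 175, giving log₂ n ≤ 4.3750 and n ≤ 20.749. The largest whole number is 20.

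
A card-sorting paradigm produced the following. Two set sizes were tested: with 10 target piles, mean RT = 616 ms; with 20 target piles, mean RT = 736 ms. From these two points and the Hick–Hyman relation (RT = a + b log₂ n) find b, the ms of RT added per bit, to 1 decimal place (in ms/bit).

120.0 ms/bit

b = (RT₂ − RT₁)/(log₂ n₂ − log₂ n₁) = (736 − 616)/(4.3219 − 3.3219) = 120.000 ms/bit.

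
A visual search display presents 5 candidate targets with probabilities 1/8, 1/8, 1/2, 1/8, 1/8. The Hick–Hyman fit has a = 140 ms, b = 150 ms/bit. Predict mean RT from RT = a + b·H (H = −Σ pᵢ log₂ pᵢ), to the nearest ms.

Each term −pᵢ log₂ pᵢ: 0.125·3 + 0.125·3 + 0.5·1 + 0.125·3 + 0.125·3; summed, H = 2.000 bits.
Mean RT = a + bH = 140 + 150·2.000 = 440.00 ms.

440 ms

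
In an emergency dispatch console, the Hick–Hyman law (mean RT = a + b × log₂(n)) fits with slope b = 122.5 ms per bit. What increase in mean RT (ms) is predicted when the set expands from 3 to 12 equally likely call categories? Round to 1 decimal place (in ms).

Only the slope matters, since a is common to both: ΔRT = b·log₂(n₂/n₁).
log₂(12) − log₂(3) = log₂(12/3) = log₂(4) = 2.
ΔRT = 122.5 × 2.0000 = 245.000 ms.

245.0 ms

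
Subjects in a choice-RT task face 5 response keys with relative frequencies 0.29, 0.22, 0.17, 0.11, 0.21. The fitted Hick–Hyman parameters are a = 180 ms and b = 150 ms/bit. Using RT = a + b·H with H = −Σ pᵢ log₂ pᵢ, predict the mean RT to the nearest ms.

518 ms

H = 0.29·log₂(1/0.29) + 0.22·log₂(1/0.22) + 0.17·log₂(1/0.17) + 0.11·log₂(1/0.11) + 0.21·log₂(1/0.21) = 2.2562 bits.
RT = 180 + 150 × 2.2562 = 518.43 ms.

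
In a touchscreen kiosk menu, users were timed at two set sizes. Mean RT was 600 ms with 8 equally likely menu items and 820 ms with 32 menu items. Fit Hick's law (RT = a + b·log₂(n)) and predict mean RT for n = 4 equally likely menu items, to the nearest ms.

RT is linear in log₂ n, so two points fix the line:
  b = (820 − 600) / (log₂ 32 − log₂ 8) = 220 / (5 − 3) = 110 ms/bit
  a = 600 − 110 × 3 = 270 ms
Then RT(4) = 270 + 110 × log₂ 4 = 270 + 110 × 2 ≈ 490.000 ms.

490 ms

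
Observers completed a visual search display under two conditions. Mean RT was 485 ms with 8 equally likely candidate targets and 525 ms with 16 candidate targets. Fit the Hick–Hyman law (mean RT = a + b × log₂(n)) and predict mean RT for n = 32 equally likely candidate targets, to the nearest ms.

Fit slope and intercept:
  b = (525 − 485) / (log₂ 16 − log₂ 8) = 40 / (4 − 3) = 40 ms/bit
  a = 485 − 40 × 3 = 365 ms
Then RT(32) = 365 + 40 × log₂ 32 = 365 + 40 × 5 ≈ 565.000 ms.

565 ms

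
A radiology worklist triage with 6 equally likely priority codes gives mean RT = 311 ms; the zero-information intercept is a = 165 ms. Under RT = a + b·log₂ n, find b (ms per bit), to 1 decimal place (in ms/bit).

56.5 ms/bit

log₂(6) = 2.5850 bits.
b = (RT − a)/log₂ n = (311 − 165) / 2.5850 = 56.481 ms/bit.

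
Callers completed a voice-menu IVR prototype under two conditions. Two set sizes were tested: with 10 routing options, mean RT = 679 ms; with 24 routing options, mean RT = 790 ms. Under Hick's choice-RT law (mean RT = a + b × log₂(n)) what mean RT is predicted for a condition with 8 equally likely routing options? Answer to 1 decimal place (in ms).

650.7 ms

Fit slope and intercept:
  b = (790 − 679) / (log₂ 24 − log₂ 10) = 111 / (4.5850 − 3.3219) = 87.884 ms/bit
  a = 679 − 87.884 × 3.3219 = 387.057 ms
Then RT(8) = 387.057 + 87.884 × log₂ 8 = 387.057 + 87.884 × 3 ≈ 650.708 ms.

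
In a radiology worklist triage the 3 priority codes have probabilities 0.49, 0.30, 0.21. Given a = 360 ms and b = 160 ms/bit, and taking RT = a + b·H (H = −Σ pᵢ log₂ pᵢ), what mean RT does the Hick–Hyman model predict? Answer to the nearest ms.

600 ms

Entropy contributions −pᵢ log₂ pᵢ: 0.5043, 0.5211, 0.4728; sum H = 1.4982 bits.
RT = a + bH = 360 + 160·1.4982 = 599.71 ms.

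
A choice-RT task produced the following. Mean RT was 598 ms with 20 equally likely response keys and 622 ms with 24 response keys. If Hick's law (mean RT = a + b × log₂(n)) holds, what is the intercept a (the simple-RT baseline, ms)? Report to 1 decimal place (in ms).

203.7 ms

b = (RT₂ − RT₁)/(log₂ n₂ − log₂ n₁) = (622 − 598)/(4.5850 − 4.3219) = 91.243 ms/bit.
a = RT₁ − b·log₂ n₁ = 598 − 91.243 × 4.3219 = 203.655 ms.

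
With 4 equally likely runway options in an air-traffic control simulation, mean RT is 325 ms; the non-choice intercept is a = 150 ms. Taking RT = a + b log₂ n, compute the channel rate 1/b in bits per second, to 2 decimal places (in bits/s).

11.43 bits/s

Choice component = 325 − 150 = 175 ms over log₂(4) = 2 bits.
b = 175 / 2 = 87.500 ms/bit, so 1/b = 11.429 bits/s.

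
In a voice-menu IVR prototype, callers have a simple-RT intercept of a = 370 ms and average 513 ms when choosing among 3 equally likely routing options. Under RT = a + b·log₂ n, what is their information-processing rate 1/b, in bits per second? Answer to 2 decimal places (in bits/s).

Choice component = 513 − 370 = 143 ms over log₂(3) = 1.5850 bits.
b = 143 / 1.5850 = 90.223 ms/bit, so 1/b = 11.084 bits/s.

11.08 bits/s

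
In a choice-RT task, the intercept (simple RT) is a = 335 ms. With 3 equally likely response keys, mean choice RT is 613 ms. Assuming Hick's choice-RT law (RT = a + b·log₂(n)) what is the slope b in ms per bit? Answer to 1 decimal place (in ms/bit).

175.4 ms/bit

3 alternatives carry log₂ 3 = 1.5850 bits; the choice cost is 613 − 335 = 278 ms, so b = 278/1.5850 = 175.398 ms/bit.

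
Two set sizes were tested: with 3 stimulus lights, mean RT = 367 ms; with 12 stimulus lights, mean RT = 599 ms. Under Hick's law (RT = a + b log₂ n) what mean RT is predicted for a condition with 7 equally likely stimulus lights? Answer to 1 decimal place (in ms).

508.8 ms

Fit slope and intercept:
  b = (599 − 367) / (log₂ 12 − log₂ 3) = 232 / (3.5850 − 1.5850) = 116.000 ms/bit
  a = 367 − 116.000 × 1.5850 = 183.144 ms
Then RT(7) = 183.144 + 116.000 × log₂ 7 = 183.144 + 116.000 × 2.8074 ≈ 508.798 ms.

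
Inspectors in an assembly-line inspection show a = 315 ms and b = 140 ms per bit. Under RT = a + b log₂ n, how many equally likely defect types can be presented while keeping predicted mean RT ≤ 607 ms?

140·log₂ n ≤ 607 − 315 = 292, giving log₂ n ≤ 2.0857 and n ≤ 4.245. The largest whole number is 4.

4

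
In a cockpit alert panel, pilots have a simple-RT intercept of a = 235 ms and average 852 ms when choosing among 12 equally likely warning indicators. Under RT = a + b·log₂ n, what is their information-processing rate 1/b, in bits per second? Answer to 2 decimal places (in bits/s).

Choice component = 852 − 235 = 617 ms over log₂(12) = 3.5850 bits.
b = 617 / 3.5850 = 172.108 ms/bit, so 1/b = 5.810 bits/s.

5.81 bits/s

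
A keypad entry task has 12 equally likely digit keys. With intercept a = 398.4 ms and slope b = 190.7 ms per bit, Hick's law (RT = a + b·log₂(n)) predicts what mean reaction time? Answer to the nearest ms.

log₂(12) = 3.5850 bits, so RT = 398.4 + 190.7 × 3.5850 ≈ 1082.052 ms.

1082 ms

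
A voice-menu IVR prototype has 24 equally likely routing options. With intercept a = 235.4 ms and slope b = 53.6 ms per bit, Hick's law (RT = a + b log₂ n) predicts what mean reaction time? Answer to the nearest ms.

481 ms

log₂(24) = 4.5850 bits, so RT = 235.4 + 53.6 × 4.5850 ≈ 481.154 ms.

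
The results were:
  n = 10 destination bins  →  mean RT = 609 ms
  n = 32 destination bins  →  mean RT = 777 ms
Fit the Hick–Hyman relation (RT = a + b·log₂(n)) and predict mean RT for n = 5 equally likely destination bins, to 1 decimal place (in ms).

508.9 ms

Solve the two-equation system in a and b:
  b = (777 − 609) / (log₂ 32 − log₂ 10) = 168 / (5 − 3.3219) = 100.115 ms/bit
  a = 609 − 100.115 × 3.3219 = 276.426 ms
Then RT(5) = 276.426 + 100.115 × log₂ 5 = 276.426 + 100.115 × 2.3219 ≈ 508.885 ms.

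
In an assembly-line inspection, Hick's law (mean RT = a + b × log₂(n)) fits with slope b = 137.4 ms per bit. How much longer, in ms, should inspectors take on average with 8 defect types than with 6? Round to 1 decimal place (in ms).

57.0 ms

The intercept a cancels: ΔRT = b·(log₂ n₂ − log₂ n₁) = b·log₂(n₂/n₁).
log₂(8) − log₂(6) = 3 − 2.5850 = 0.4150.
ΔRT = 137.4 × 0.4150 = 57.026 ms.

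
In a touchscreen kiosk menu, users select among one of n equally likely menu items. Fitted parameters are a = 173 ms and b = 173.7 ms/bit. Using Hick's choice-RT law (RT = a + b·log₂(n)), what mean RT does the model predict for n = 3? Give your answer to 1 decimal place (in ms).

448.3 ms

log₂(3) = 1.5850 bits, so RT = 173 + 173.7 × 1.5850 ≈ 448.308 ms.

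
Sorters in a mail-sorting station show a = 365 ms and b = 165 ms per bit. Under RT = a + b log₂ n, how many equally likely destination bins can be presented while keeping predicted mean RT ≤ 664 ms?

3

Information budget: (664 − 365)/165 = 1.8121 bits, so n ≤ 2^1.8121 = 3.512 → at most 3.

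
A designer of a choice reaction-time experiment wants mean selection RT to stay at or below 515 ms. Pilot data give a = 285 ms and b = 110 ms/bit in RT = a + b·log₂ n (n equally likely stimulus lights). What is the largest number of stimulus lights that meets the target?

4

Information budget: (515 − 285)/110 = 2.0909 bits, so n ≤ 2^2.0909 = 4.260 → at most 4.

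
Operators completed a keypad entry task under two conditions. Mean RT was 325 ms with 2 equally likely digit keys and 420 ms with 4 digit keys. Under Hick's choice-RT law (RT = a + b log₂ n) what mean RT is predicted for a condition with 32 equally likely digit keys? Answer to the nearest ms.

705 ms

RT is linear in log₂ n, so two points fix the line:
  b = (420 − 325) / (log₂ 4 − log₂ 2) = 95 / (2 − 1) = 95 ms/bit
  a = 325 − 95 × 1 = 230 ms
Then RT(32) = 230 + 95 × log₂ 32 = 230 + 95 × 5 ≈ 705.000 ms.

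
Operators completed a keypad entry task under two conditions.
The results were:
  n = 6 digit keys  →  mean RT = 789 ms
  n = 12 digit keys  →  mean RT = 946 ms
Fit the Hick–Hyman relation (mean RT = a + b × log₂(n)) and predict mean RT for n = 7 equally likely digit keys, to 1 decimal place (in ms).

823.9 ms

With log₂ n on the abscissa the relation is linear; from the two conditions:
  b = (946 − 789) / (log₂ 12 − log₂ 6) = 157 / (3.5850 − 2.5850) = 157.000 ms/bit
  a = 789 − 157.000 × 2.5850 = 383.161 ms
Then RT(7) = 383.161 + 157.000 × log₂ 7 = 383.161 + 157.000 × 2.8074 ≈ 823.916 ms.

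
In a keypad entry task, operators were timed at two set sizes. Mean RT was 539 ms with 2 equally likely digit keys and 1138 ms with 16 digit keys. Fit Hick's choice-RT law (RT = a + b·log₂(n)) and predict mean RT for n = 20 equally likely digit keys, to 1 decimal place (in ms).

1202.3 ms

Fit slope and intercept:
  b = (1138 − 539) / (log₂ 16 − log₂ 2) = 599 / (4 − 1) = 199.667 ms/bit
  a = 539 − 199.667 × 1 = 339.333 ms
Then RT(20) = 339.333 + 199.667 × log₂ 20 = 339.333 + 199.667 × 4.3219 ≈ 1202.278 ms.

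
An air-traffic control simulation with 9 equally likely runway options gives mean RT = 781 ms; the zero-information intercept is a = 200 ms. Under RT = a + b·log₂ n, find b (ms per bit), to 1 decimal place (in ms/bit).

b = (781 − 200) / log₂(9) = 581 / 3.1699 = 183.285 ms/bit.

183.3 ms/bit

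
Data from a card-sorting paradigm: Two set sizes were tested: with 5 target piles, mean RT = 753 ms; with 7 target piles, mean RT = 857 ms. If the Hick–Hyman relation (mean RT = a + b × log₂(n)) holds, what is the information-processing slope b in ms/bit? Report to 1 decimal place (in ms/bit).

214.2 ms/bit

Slope: b = (857 − 753) / (log₂ 7 − log₂ 5) = 104/0.4854 = 214.244 ms/bit.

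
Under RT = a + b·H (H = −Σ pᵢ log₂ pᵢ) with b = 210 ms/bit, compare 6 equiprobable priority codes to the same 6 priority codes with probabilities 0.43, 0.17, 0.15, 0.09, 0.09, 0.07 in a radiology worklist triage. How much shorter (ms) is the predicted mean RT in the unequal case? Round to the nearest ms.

The RT saving is b·ΔH. Equiprobable H₀ = log₂(6) = 2.5850 bits; with the given probabilities H = 2.2626 bits.
b·(H₀ − H) = 210 × (2.5850 − 2.2626) = 67.70 ms.

68 ms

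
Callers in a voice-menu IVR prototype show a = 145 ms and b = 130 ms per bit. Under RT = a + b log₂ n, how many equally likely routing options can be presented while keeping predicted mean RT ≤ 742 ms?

24

Information budget: (742 − 145)/130 = 4.5923 bits, so n ≤ 2^4.5923 = 24.123 → at most 24.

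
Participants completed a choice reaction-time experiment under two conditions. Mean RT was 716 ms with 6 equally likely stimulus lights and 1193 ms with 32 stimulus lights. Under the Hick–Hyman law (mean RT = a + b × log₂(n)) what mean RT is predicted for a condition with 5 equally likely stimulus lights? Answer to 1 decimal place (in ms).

664.0 ms

RT is linear in log₂ n, so two points fix the line:
  b = (1193 − 716) / (log₂ 32 − log₂ 6) = 477 / (5 − 2.5850) = 197.512 ms/bit
  a = 716 − 197.512 × 2.5850 = 205.438 ms
Then RT(5) = 205.438 + 197.512 × log₂ 5 = 205.438 + 197.512 × 2.3219 ≈ 664.047 ms.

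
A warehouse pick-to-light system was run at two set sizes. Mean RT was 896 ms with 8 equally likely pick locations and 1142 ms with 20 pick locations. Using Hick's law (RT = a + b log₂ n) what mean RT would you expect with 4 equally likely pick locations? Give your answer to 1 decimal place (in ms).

709.9 ms

Solve the two-equation system in a and b:
  b = (1142 − 896) / (log₂ 20 − log₂ 8) = 246 / (4.3219 − 3) = 186.092 ms/bit
  a = 896 − 186.092 × 3 = 337.725 ms
Then RT(4) = 337.725 + 186.092 × log₂ 4 = 337.725 + 186.092 × 2 ≈ 709.908 ms.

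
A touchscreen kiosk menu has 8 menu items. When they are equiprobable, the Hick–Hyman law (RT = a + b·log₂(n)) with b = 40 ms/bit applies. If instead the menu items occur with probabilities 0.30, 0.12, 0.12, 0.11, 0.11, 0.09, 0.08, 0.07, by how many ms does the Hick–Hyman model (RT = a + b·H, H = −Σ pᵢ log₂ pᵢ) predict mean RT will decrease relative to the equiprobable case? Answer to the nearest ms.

The RT saving is b·ΔH. Equiprobable H₀ = log₂(8) = 3.0000 bits; with the given probabilities H = 2.8285 bits.
b·(H₀ − H) = 40 × (3.0000 − 2.8285) = 6.86 ms.

7 ms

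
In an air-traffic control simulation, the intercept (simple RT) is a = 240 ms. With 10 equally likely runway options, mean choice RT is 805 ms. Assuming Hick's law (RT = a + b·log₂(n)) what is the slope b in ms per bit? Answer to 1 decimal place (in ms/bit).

b = (805 − 240) / log₂(10) = 565 / 3.3219 = 170.082 ms/bit.

170.1 ms/bit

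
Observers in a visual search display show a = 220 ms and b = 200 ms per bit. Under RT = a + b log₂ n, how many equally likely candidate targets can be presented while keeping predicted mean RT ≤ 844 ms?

200·log₂ n ≤ 844 − 220 = 624, giving log₂ n ≤ 3.1200 and n ≤ 8.694. The largest whole number is 8.

8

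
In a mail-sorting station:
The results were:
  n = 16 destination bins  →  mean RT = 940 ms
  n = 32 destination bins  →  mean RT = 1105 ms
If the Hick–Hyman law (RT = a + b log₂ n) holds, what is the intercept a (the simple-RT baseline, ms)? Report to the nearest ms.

The slope on a log₂ axis is (1105 − 940) / (5 − 4) = 165 ms/bit.
a = RT₁ − b·log₂ n₁ = 940 − 165 × 4 = 280.000 ms.

280 ms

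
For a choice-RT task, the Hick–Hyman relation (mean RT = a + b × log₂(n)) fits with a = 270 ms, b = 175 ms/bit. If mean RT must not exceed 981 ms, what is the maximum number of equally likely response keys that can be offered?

16

Information budget: (981 − 270)/175 = 4.0629 bits, so n ≤ 2^4.0629 = 16.713 → at most 16.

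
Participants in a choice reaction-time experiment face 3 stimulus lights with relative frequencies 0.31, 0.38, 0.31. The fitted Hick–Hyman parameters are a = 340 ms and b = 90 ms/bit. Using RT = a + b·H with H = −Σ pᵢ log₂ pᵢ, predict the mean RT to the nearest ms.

Entropy contributions −pᵢ log₂ pᵢ: 0.5238, 0.5305, 0.5238; sum H = 1.5780 bits.
RT = a + bH = 340 + 90·1.5780 = 482.02 ms.

482 ms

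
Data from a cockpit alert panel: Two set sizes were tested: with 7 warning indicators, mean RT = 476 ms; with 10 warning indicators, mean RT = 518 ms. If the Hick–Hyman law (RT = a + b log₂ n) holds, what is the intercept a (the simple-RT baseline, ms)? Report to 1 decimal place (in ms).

The slope on a log₂ axis is (518 − 476) / (3.3219 − 2.8074) = 81.621 ms/bit.
Intercept: a = 476 − 81.621·log₂(7) = 246.861 ms.

246.9 ms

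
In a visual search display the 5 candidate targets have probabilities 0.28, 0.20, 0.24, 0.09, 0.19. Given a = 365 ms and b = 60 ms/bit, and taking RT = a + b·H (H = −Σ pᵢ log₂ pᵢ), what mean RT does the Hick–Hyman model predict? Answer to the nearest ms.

Entropy contributions −pᵢ log₂ pᵢ: 0.5142, 0.4644, 0.4941, 0.3127, 0.4552; sum H = 2.2406 bits.
RT = a + bH = 365 + 60·2.2406 = 499.44 ms.

499 ms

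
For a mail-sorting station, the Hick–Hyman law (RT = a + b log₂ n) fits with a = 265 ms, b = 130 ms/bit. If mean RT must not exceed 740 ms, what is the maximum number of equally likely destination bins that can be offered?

12

130·log₂ n ≤ 740 − 265 = 475, giving log₂ n ≤ 3.6538 and n ≤ 12.587. The largest whole number is 12.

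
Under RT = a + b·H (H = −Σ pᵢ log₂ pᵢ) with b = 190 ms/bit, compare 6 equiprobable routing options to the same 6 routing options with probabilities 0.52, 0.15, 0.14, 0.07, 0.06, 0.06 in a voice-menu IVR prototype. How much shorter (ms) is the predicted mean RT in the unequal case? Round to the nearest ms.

The RT saving is b·ΔH. Equiprobable H₀ = log₂(6) = 2.5850 bits; with the given probabilities H = 2.0539 bits.
b·(H₀ − H) = 190 × (2.5850 − 2.0539) = 100.91 ms.

101 ms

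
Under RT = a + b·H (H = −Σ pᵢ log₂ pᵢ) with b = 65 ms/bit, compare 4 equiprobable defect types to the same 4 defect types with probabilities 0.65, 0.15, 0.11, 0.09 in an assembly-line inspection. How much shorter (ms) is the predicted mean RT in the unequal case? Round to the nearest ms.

34 ms

The RT saving is b·ΔH. Equiprobable H₀ = log₂(4) = 2.0000 bits; with the given probabilities H = 1.4775 bits.
b·(H₀ − H) = 65 × (2.0000 − 1.4775) = 33.97 ms.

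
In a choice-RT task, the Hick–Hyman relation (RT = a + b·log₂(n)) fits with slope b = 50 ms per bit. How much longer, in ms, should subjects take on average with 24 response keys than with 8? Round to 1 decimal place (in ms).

The intercept a cancels: ΔRT = b·(log₂ n₂ − log₂ n₁) = b·log₂(n₂/n₁).
log₂(24) − log₂(8) = 4.5850 − 3 = 1.5850.
ΔRT = 50 × 1.5850 = 79.248 ms.

79.2 ms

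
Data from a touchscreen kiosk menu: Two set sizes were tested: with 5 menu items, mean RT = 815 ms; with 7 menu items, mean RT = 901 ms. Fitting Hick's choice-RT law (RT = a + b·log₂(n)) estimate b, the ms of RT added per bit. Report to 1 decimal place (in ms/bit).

b = (RT₂ − RT₁)/(log₂ n₂ − log₂ n₁) = (901 − 815)/(2.8074 − 2.3219) = 177.164 ms/bit.

177.2 ms/bit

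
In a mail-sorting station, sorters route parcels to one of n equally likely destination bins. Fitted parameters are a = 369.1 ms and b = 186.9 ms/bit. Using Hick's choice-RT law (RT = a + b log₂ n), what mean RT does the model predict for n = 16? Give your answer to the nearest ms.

log₂(16) = 4 bits, so RT = 369.1 + 186.9 × 4 ≈ 1116.700 ms.

1117 ms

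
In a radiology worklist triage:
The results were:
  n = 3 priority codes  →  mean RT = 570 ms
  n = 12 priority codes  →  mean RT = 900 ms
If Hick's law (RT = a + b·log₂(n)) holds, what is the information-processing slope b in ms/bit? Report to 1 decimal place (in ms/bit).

165.0 ms/bit

b = (RT₂ − RT₁)/(log₂ n₂ − log₂ n₁) = (900 − 570)/(3.5850 − 1.5850) = 165.000 ms/bit.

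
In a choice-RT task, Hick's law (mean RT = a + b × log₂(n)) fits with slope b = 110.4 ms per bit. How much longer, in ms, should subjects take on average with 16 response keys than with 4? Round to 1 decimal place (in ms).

220.8 ms

ΔRT = (a + b log₂ n₂) − (a + b log₂ n₁) = b·(log₂ n₂ − log₂ n₁).
log₂(16) − log₂(4) = log₂(16/4) = log₂(4) = 2.
ΔRT = 110.4 × 2.0000 = 220.800 ms.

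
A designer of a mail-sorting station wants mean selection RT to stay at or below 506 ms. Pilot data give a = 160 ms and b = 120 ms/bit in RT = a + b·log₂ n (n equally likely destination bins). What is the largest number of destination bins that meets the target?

7

120·log₂ n ≤ 506 − 160 = 346, giving log₂ n ≤ 2.8833 and n ≤ 7.379. The largest whole number is 7.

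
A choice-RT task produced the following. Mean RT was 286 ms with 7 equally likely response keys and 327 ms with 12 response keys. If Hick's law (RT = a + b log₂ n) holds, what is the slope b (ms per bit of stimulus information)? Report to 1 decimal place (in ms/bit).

The slope on a log₂ axis is (327 − 286) / (3.5850 − 2.8074) = 52.726 ms/bit.

52.7 ms/bit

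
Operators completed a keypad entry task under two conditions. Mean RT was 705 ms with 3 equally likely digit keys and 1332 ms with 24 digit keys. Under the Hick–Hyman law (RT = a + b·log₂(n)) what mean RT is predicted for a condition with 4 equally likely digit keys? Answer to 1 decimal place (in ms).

Fit slope and intercept:
  b = (1332 − 705) / (log₂ 24 − log₂ 3) = 627 / (4.5850 − 1.5850) = 209.000 ms/bit
  a = 705 − 209.000 × 1.5850 = 373.743 ms
Then RT(4) = 373.743 + 209.000 × log₂ 4 = 373.743 + 209.000 × 2 ≈ 791.743 ms.

791.7 ms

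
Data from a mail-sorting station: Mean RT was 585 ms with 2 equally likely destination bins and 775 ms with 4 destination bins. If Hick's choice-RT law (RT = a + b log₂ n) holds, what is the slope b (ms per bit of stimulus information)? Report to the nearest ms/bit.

190 ms/bit

Slope: b = (775 − 585) / (log₂ 4 − log₂ 2) = 190/1.0000 = 190 ms/bit.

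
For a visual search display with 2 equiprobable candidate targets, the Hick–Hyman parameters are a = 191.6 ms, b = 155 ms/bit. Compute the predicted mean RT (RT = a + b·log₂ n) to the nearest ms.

347 ms

log₂(2) = 1 bits, so RT = 191.6 + 155 × 1 ≈ 346.600 ms.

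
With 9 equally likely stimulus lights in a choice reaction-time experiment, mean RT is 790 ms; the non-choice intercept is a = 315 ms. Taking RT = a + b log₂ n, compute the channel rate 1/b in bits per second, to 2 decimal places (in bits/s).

Choice component = 790 − 315 = 475 ms over log₂(9) = 3.1699 bits.
b = 475 / 3.1699 = 149.846 ms/bit, so 1/b = 6.674 bits/s.

6.67 bits/s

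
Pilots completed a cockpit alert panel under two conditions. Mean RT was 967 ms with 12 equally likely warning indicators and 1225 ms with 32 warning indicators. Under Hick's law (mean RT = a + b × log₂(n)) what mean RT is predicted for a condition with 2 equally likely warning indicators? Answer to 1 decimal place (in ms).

495.7 ms

RT is linear in log₂ n, so two points fix the line:
  b = (1225 − 967) / (log₂ 32 − log₂ 12) = 258 / (5 − 3.5850) = 182.327 ms/bit
  a = 967 − 182.327 × 3.5850 = 313.363 ms
Then RT(2) = 313.363 + 182.327 × log₂ 2 = 313.363 + 182.327 × 1 ≈ 495.691 ms.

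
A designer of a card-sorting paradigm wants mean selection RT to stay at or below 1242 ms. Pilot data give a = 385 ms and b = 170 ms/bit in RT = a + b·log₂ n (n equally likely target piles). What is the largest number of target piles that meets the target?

32

Set 385 + 170·log₂ n ≤ 1242 → log₂ n ≤ (1242 − 385)/170 = 5.0412.
So n ≤ 2^5.0412 = 32.926; the largest integer n is 32.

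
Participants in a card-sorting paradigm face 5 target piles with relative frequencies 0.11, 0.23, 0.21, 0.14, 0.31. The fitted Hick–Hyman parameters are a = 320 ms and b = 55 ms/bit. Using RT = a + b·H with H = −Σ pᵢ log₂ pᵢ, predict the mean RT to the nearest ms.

443 ms

Entropy contributions −pᵢ log₂ pᵢ: 0.3503, 0.4877, 0.4728, 0.3971, 0.5238; sum H = 2.2317 bits.
RT = a + bH = 320 + 55·2.2317 = 442.74 ms.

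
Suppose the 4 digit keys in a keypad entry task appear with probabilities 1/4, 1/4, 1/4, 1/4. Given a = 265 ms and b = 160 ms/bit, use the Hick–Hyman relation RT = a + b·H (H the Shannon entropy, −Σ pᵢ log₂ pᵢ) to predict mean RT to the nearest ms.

585 ms

Each term −pᵢ log₂ pᵢ: 0.25·2 + 0.25·2 + 0.25·2 + 0.25·2; summed, H = 2.000 bits.
Mean RT = a + bH = 265 + 160·2.000 = 585.00 ms.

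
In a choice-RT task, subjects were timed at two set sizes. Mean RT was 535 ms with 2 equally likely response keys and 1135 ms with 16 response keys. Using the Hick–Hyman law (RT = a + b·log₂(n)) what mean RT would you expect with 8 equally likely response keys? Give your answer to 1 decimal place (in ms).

With log₂ n on the abscissa the relation is linear; from the two conditions:
  b = (1135 − 535) / (log₂ 16 − log₂ 2) = 600 / (4 − 1) = 200.000 ms/bit
  a = 535 − 200.000 × 1 = 335.000 ms
Then RT(8) = 335.000 + 200.000 × log₂ 8 = 335.000 + 200.000 × 3 ≈ 935.000 ms.

935.0 ms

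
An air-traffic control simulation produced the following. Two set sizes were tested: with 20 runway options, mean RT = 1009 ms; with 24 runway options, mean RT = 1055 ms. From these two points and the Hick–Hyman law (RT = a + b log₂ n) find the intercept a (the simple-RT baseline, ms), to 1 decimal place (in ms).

b = (RT₂ − RT₁)/(log₂ n₂ − log₂ n₁) = (1055 − 1009)/(4.5850 − 4.3219) = 174.882 ms/bit.
a = RT₁ − b·log₂ n₁ = 1009 − 174.882 × 4.3219 = 253.172 ms.

253.2 ms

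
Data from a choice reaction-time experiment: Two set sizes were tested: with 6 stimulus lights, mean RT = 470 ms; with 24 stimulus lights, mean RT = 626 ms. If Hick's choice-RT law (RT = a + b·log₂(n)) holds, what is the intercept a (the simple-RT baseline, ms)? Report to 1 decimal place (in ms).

The slope on a log₂ axis is (626 − 470) / (4.5850 − 2.5850) = 78.000 ms/bit.
Intercept: a = 470 − 78.000·log₂(6) = 268.373 ms.

268.4 ms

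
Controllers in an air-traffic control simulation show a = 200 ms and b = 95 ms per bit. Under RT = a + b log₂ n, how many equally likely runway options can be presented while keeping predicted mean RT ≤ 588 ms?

95·log₂ n ≤ 588 − 200 = 388, giving log₂ n ≤ 4.0842 and n ≤ 16.962. The largest whole number is 16.

16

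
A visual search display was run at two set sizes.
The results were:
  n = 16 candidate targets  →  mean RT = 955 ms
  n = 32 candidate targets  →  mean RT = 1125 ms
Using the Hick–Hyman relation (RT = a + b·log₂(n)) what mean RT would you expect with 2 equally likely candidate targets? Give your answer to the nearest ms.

With log₂ n on the abscissa the relation is linear; from the two conditions:
  b = (1125 − 955) / (log₂ 32 − log₂ 16) = 170 / (5 − 4) = 170 ms/bit
  a = 955 − 170 × 4 = 275 ms
Then RT(2) = 275 + 170 × log₂ 2 = 275 + 170 × 1 ≈ 445.000 ms.

445 ms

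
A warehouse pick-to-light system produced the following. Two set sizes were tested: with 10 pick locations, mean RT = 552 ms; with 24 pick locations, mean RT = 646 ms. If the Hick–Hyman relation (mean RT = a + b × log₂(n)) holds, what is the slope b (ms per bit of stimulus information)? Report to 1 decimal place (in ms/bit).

Slope: b = (646 − 552) / (log₂ 24 − log₂ 10) = 94/1.2630 = 74.424 ms/bit.

74.4 ms/bit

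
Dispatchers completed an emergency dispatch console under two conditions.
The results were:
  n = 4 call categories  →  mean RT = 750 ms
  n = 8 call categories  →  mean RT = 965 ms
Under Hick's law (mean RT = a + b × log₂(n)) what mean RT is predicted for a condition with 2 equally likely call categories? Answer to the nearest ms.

535 ms

With log₂ n on the abscissa the relation is linear; from the two conditions:
  b = (965 − 750) / (log₂ 8 − log₂ 4) = 215 / (3 − 2) = 215 ms/bit
  a = 750 − 215 × 2 = 320 ms
Then RT(2) = 320 + 215 × log₂ 2 = 320 + 215 × 1 ≈ 535.000 ms.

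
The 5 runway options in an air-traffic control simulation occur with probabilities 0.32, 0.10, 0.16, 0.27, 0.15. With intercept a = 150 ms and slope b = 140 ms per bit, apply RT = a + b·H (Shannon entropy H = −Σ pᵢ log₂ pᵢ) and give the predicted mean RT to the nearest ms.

H = 0.32·log₂(1/0.32) + 0.10·log₂(1/0.10) + 0.16·log₂(1/0.16) + 0.27·log₂(1/0.27) + 0.15·log₂(1/0.15) = 2.2018 bits.
RT = 150 + 140 × 2.2018 = 458.25 ms.

458 ms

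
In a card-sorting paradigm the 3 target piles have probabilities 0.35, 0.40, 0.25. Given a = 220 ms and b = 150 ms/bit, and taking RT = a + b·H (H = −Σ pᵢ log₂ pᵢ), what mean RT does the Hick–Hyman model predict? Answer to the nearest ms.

454 ms

Entropy contributions −pᵢ log₂ pᵢ: 0.5301, 0.5288, 0.5000; sum H = 1.5589 bits.
RT = a + bH = 220 + 150·1.5589 = 453.83 ms.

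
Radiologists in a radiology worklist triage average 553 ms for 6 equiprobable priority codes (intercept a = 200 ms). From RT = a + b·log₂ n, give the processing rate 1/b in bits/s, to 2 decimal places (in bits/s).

Choice component = 553 − 200 = 353 ms over log₂(6) = 2.5850 bits.
b = 353 / 2.5850 = 136.559 ms/bit, so 1/b = 7.323 bits/s.

7.32 bits/s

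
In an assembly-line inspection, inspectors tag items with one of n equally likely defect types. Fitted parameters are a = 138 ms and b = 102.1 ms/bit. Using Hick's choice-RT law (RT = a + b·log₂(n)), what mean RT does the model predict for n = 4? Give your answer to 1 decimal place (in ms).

log₂(4) = 2 bits, so RT = 138 + 102.1 × 2 ≈ 342.200 ms.

342.2 ms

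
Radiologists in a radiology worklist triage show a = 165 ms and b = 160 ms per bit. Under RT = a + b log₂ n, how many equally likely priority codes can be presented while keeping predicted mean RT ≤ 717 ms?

Information budget: (717 − 165)/160 = 3.4500 bits, so n ≤ 2^3.4500 = 10.928 → at most 10.

10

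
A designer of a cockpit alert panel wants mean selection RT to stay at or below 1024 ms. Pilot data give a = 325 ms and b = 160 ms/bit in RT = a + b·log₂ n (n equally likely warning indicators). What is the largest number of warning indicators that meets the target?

20

160·log₂ n ≤ 1024 − 325 = 699, giving log₂ n ≤ 4.3688 and n ≤ 20.660. The largest whole number is 20.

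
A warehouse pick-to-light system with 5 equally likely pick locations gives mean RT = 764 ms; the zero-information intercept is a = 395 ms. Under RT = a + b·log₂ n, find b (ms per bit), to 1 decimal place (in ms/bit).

158.9 ms/bit

5 alternatives carry log₂ 5 = 2.3219 bits; the choice cost is 764 − 395 = 369 ms, so b = 369/2.3219 = 158.920 ms/bit.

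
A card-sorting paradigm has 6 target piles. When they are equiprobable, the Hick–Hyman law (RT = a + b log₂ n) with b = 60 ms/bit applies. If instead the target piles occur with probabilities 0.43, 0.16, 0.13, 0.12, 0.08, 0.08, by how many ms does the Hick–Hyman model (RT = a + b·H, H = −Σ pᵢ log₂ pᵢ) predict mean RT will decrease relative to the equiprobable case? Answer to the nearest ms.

18 ms

Equiprobable entropy H₀ = log₂ 6 = 2.5850 bits.
Skewed entropy H = −Σ pᵢ log₂ pᵢ = 2.2793 bits.
ΔRT = b·(H₀ − H) = 60 × 0.3057 = 18.34 ms.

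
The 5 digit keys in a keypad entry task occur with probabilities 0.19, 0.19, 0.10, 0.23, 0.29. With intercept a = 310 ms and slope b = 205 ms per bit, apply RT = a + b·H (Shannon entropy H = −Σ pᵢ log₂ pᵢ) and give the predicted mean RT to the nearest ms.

Entropy contributions −pᵢ log₂ pᵢ: 0.4552, 0.4552, 0.3322, 0.4877, 0.5179; sum H = 2.2482 bits.
RT = a + bH = 310 + 205·2.2482 = 770.88 ms.

771 ms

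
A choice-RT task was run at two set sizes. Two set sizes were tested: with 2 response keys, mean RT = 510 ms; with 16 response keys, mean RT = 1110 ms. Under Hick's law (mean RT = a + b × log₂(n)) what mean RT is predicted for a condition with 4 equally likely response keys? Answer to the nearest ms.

RT is linear in log₂ n, so two points fix the line:
  b = (1110 − 510) / (log₂ 16 − log₂ 2) = 600 / (4 − 1) = 200 ms/bit
  a = 510 − 200 × 1 = 310 ms
Then RT(4) = 310 + 200 × log₂ 4 = 310 + 200 × 2 ≈ 710.000 ms.

710 ms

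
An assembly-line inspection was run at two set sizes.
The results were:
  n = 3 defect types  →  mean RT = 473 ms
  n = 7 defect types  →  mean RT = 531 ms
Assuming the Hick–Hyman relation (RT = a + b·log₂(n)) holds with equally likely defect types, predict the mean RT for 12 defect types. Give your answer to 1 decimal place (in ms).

With log₂ n on the abscissa the relation is linear; from the two conditions:
  b = (531 − 473) / (log₂ 7 − log₂ 3) = 58 / (2.8074 − 1.5850) = 47.448 ms/bit
  a = 473 − 47.448 × 1.5850 = 397.797 ms
Then RT(12) = 397.797 + 47.448 × log₂ 12 = 397.797 + 47.448 × 3.5850 ≈ 567.896 ms.

567.9 ms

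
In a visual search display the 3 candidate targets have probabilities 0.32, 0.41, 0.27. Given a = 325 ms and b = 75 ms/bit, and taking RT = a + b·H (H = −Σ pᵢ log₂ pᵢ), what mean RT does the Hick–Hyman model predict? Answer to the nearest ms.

442 ms

Entropy contributions −pᵢ log₂ pᵢ: 0.5260, 0.5274, 0.5100; sum H = 1.5634 bits.
RT = a + bH = 325 + 75·1.5634 = 442.26 ms.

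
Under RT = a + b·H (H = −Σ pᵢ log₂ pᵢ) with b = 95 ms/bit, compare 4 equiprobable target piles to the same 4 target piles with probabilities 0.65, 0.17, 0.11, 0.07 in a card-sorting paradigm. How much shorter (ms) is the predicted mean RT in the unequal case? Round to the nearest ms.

52 ms

The RT saving is b·ΔH. Equiprobable H₀ = log₂(4) = 2.0000 bits; with the given probabilities H = 1.4574 bits.
b·(H₀ − H) = 95 × (2.0000 − 1.4574) = 51.55 ms.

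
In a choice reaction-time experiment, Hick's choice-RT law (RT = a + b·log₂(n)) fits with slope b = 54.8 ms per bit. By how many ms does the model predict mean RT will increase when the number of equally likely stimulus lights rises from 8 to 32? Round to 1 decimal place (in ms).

109.6 ms

ΔRT = (a + b log₂ n₂) − (a + b log₂ n₁) = b·(log₂ n₂ − log₂ n₁).
log₂(32) − log₂(8) = log₂(32/8) = log₂(4) = 2.
ΔRT = 54.8 × 2.0000 = 109.600 ms.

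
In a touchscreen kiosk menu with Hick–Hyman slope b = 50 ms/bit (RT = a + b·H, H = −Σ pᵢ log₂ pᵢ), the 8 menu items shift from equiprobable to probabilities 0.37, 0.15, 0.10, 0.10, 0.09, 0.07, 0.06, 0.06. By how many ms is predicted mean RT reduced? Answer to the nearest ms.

16 ms

The RT saving is b·ΔH. Equiprobable H₀ = log₂(8) = 3.0000 bits; with the given probabilities H = 2.6739 bits.
b·(H₀ − H) = 50 × (3.0000 − 2.6739) = 16.30 ms.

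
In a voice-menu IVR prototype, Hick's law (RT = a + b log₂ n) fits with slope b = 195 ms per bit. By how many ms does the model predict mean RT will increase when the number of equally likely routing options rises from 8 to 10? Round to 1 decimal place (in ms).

62.8 ms

ΔRT = (a + b log₂ n₂) − (a + b log₂ n₁) = b·(log₂ n₂ − log₂ n₁).
log₂(10) − log₂(8) = 3.3219 − 3 = 0.3219.
ΔRT = 195 × 0.3219 = 62.776 ms.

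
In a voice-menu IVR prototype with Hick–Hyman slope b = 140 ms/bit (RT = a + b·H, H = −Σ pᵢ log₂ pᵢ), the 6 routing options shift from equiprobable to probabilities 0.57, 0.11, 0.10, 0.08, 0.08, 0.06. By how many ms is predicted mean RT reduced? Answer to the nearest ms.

86 ms

Equiprobable entropy H₀ = log₂ 6 = 2.5850 bits.
Skewed entropy H = −Σ pᵢ log₂ pᵢ = 1.9713 bits.
ΔRT = b·(H₀ − H) = 140 × 0.6137 = 85.92 ms.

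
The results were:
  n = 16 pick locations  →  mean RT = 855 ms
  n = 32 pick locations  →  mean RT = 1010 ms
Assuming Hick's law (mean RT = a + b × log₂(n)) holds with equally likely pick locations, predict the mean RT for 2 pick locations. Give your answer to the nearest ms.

390 ms

Fit slope and intercept:
  b = (1010 − 855) / (log₂ 32 − log₂ 16) = 155 / (5 − 4) = 155 ms/bit
  a = 855 − 155 × 4 = 235 ms
Then RT(2) = 235 + 155 × log₂ 2 = 235 + 155 × 1 ≈ 390.000 ms.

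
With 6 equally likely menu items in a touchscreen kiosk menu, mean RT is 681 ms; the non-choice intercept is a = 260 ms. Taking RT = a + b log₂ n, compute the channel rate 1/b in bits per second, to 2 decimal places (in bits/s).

Choice component = 681 − 260 = 421 ms over log₂(6) = 2.5850 bits.
b = 421 / 2.5850 = 162.865 ms/bit, so 1/b = 6.140 bits/s.

6.14 bits/s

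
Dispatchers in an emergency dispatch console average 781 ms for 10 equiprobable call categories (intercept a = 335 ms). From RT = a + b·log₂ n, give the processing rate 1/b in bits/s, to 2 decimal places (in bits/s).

7.45 bits/s

Choice component = 781 − 335 = 446 ms over log₂(10) = 3.3219 bits.
b = 446 / 3.3219 = 134.259 ms/bit, so 1/b = 7.448 bits/s.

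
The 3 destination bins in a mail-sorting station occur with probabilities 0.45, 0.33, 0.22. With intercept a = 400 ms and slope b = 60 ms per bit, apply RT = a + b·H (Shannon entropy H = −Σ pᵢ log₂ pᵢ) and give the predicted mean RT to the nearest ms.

H = 0.45·log₂(1/0.45) + 0.33·log₂(1/0.33) + 0.22·log₂(1/0.22) = 1.5268 bits.
RT = 400 + 60 × 1.5268 = 491.61 ms.

492 ms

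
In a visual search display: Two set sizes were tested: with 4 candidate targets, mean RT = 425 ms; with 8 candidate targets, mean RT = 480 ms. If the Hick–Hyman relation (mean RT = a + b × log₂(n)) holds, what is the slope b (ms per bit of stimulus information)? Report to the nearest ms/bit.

55 ms/bit

The slope on a log₂ axis is (480 − 425) / (3 − 2) = 55 ms/bit.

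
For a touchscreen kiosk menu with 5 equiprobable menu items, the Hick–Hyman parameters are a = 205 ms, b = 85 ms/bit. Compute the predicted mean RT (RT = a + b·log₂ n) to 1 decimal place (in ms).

402.4 ms

log₂(5) = 2.3219 bits, so RT = 205 + 85 × 2.3219 ≈ 402.364 ms.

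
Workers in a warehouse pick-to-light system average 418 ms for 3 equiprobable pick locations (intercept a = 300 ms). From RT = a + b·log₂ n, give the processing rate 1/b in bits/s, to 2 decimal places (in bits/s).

b = (418 − 300)/log₂ 3 = 118/1.5850 = 74.450 ms per bit = 0.07445 s/bit; the reciprocal is 13.432 bits/s.

13.43 bits/s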